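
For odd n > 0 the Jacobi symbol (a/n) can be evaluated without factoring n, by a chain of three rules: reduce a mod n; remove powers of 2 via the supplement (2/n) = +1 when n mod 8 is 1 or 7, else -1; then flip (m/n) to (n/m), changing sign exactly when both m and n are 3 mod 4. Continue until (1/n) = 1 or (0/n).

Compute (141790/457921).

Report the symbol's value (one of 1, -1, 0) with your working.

1

factor out 2^1: 141790 = 2^1·70895; with 457921 mod 8 = 1, (2/457921) = +1; sign now +1; continue with (70895/457921)
flip (70895/457921) -> (457921/70895): both odd, 70895 mod 4 = 3, 457921 mod 4 = 1, so the flip contributes +1; sign now +1
(457921/70895): 457921 mod 70895 = 32551, so (457921/70895) = (32551/70895)
flip (32551/70895) -> (70895/32551): both odd, 32551 mod 4 = 3, 70895 mod 4 = 3, so the flip contributes -1; sign now -1
(70895/32551): 70895 mod 32551 = 5793, so (70895/32551) = (5793/32551)
flip (5793/32551) -> (32551/5793): both odd, 5793 mod 4 = 1, 32551 mod 4 = 3, so the flip contributes +1; sign now -1
(32551/5793): 32551 mod 5793 = 3586, so (32551/5793) = (3586/5793)
factor out 2^1: 3586 = 2^1·1793; with 5793 mod 8 = 1, (2/5793) = +1; sign now -1; continue with (1793/5793)
flip (1793/5793) -> (5793/1793): both odd, 1793 mod 4 = 1, 5793 mod 4 = 1, so the flip contributes +1; sign now -1
(5793/1793): 5793 mod 1793 = 414, so (5793/1793) = (414/1793)
factor out 2^1: 414 = 2^1·207; with 1793 mod 8 = 1, (2/1793) = +1; sign now -1; continue with (207/1793)
flip (207/1793) -> (1793/207): both odd, 207 mod 4 = 3, 1793 mod 4 = 1, so the flip contributes +1; sign now -1
(1793/207): 1793 mod 207 = 137, so (1793/207) = (137/207)
flip (137/207) -> (207/137): both odd, 137 mod 4 = 1, 207 mod 4 = 3, so the flip contributes +1; sign now -1
(207/137): 207 mod 137 = 70, so (207/137) = (70/137)
factor out 2^1: 70 = 2^1·35; with 137 mod 8 = 1, (2/137) = +1; sign now -1; continue with (35/137)
flip (35/137) -> (137/35): both odd, 35 mod 4 = 3, 137 mod 4 = 1, so the flip contributes +1; sign now -1
(137/35): 137 mod 35 = 32, so (137/35) = (32/35)
factor out 2^5: 32 = 2^5·1; with 35 mod 8 = 3, (2/35) = -1; sign now +1; continue with (1/35)
reached (1/35) = 1, so the symbol is +1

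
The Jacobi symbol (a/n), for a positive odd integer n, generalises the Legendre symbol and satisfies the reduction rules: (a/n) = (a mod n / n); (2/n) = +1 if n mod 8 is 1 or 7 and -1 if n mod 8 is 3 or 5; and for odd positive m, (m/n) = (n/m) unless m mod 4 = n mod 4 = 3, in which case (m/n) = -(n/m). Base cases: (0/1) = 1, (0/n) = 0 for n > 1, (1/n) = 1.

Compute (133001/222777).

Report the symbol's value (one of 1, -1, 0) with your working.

flip (133001/222777) -> (222777/133001): both odd, 133001 mod 4 = 1, 222777 mod 4 = 1, so the flip contributes +1; sign now +1
(222777/133001): 222777 mod 133001 = 89776, so (222777/133001) = (89776/133001)
factor out 2^4: 89776 = 2^4·5611; with 133001 mod 8 = 1, (2/133001) = +1; sign now +1; continue with (5611/133001)
flip (5611/133001) -> (133001/5611): both odd, 5611 mod 4 = 3, 133001 mod 4 = 1, so the flip contributes +1; sign now +1
(133001/5611): 133001 mod 5611 = 3948, so (133001/5611) = (3948/5611)
factor out 2^2: 3948 = 2^2·987; with 5611 mod 8 = 3, (2/5611) = -1; sign now +1; continue with (987/5611)
flip (987/5611) -> (5611/987): both odd, 987 mod 4 = 3, 5611 mod 4 = 3, so the flip contributes -1; sign now -1
(5611/987): 5611 mod 987 = 676, so (5611/987) = (676/987)
factor out 2^2: 676 = 2^2·169; with 987 mod 8 = 3, (2/987) = -1; sign now -1; continue with (169/987)
flip (169/987) -> (987/169): both odd, 169 mod 4 = 1, 987 mod 4 = 3, so the flip contributes +1; sign now -1
(987/169): 987 mod 169 = 142, so (987/169) = (142/169)
factor out 2^1: 142 = 2^1·71; with 169 mod 8 = 1, (2/169) = +1; sign now -1; continue with (71/169)
flip (71/169) -> (169/71): both odd, 71 mod 4 = 3, 169 mod 4 = 1, so the flip contributes +1; sign now -1
(169/71): 169 mod 71 = 27, so (169/71) = (27/71)
flip (27/71) -> (71/27): both odd, 27 mod 4 = 3, 71 mod 4 = 3, so the flip contributes -1; sign now +1
(71/27): 71 mod 27 = 17, so (71/27) = (17/27)
flip (17/27) -> (27/17): both odd, 17 mod 4 = 1, 27 mod 4 = 3, so the flip contributes +1; sign now +1
(27/17): 27 mod 17 = 10, so (27/17) = (10/17)
factor out 2^1: 10 = 2^1·5; with 17 mod 8 = 1, (2/17) = +1; sign now +1; continue with (5/17)
flip (5/17) -> (17/5): both odd, 5 mod 4 = 1, 17 mod 4 = 1, so the flip contributes +1; sign now +1
(17/5): 17 mod 5 = 2, so (17/5) = (2/5)
factor out 2^1: 2 = 2^1·1; with 5 mod 8 = 5, (2/5) = -1; sign now -1; continue with (1/5)
reached (1/5) = 1, so the symbol is -1

-1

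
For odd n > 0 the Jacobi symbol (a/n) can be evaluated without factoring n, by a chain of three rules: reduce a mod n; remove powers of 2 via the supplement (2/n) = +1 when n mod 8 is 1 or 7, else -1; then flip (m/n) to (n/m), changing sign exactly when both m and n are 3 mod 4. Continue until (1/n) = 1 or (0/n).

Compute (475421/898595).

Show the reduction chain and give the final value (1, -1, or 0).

reciprocity: (475421/898595) = +1·(898595/475421) since 475421 mod 4 = 1, 898595 mod 4 = 3; sign now +1
(898595/475421) = (423174/475421)   [reduce mod 475421]
423174 = 2^1·211587; (2/475421) = -1 since 475421 mod 8 = 5, so (423174/475421) = (-1)^1·(211587/475421); sign now -1
reciprocity: (211587/475421) = +1·(475421/211587) since 211587 mod 4 = 3, 475421 mod 4 = 1; sign now -1
(475421/211587) = (52247/211587)   [reduce mod 211587]
reciprocity: (52247/211587) = -1·(211587/52247) since 52247 mod 4 = 3, 211587 mod 4 = 3; sign now +1
(211587/52247) = (2599/52247)   [reduce mod 52247]
reciprocity: (2599/52247) = -1·(52247/2599) since 2599 mod 4 = 3, 52247 mod 4 = 3; sign now -1
(52247/2599) = (267/2599)   [reduce mod 2599]
reciprocity: (267/2599) = -1·(2599/267) since 267 mod 4 = 3, 2599 mod 4 = 3; sign now +1
(2599/267) = (196/267)   [reduce mod 267]
196 = 2^2·49; (2/267) = -1 since 267 mod 8 = 3, so (196/267) = (-1)^2·(49/267); sign now +1
reciprocity: (49/267) = +1·(267/49) since 49 mod 4 = 1, 267 mod 4 = 3; sign now +1
(267/49) = (22/49)   [reduce mod 49]
22 = 2^1·11; (2/49) = +1 since 49 mod 8 = 1, so (22/49) = (+1)^1·(11/49); sign now +1
reciprocity: (11/49) = +1·(49/11) since 11 mod 4 = 3, 49 mod 4 = 1; sign now +1
(49/11) = (5/11)   [reduce mod 11]
reciprocity: (5/11) = +1·(11/5) since 5 mod 4 = 1, 11 mod 4 = 3; sign now +1
(11/5) = (1/5)   [reduce mod 5]
(1/5) = 1; final value = sign = +1

1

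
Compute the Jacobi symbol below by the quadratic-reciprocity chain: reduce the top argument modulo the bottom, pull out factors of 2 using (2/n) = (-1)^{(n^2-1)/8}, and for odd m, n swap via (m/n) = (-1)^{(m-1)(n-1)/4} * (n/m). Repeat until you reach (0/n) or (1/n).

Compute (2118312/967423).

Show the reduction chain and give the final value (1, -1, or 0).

1

(2118312/967423) = (183466/967423)   [reduce mod 967423]
183466 = 2^1·91733; (2/967423) = +1 since 967423 mod 8 = 7, so (183466/967423) = (+1)^1·(91733/967423); sign now +1
reciprocity: (91733/967423) = +1·(967423/91733) since 91733 mod 4 = 1, 967423 mod 4 = 3; sign now +1
(967423/91733) = (50093/91733)   [reduce mod 91733]
reciprocity: (50093/91733) = +1·(91733/50093) since 50093 mod 4 = 1, 91733 mod 4 = 1; sign now +1
(91733/50093) = (41640/50093)   [reduce mod 50093]
41640 = 2^3·5205; (2/50093) = -1 since 50093 mod 8 = 5, so (41640/50093) = (-1)^3·(5205/50093); sign now -1
reciprocity: (5205/50093) = +1·(50093/5205) since 5205 mod 4 = 1, 50093 mod 4 = 1; sign now -1
(50093/5205) = (3248/5205)   [reduce mod 5205]
3248 = 2^4·203; (2/5205) = -1 since 5205 mod 8 = 5, so (3248/5205) = (-1)^4·(203/5205); sign now -1
reciprocity: (203/5205) = +1·(5205/203) since 203 mod 4 = 3, 5205 mod 4 = 1; sign now -1
(5205/203) = (130/203)   [reduce mod 203]
130 = 2^1·65; (2/203) = -1 since 203 mod 8 = 3, so (130/203) = (-1)^1·(65/203); sign now +1
reciprocity: (65/203) = +1·(203/65) since 65 mod 4 = 1, 203 mod 4 = 3; sign now +1
(203/65) = (8/65)   [reduce mod 65]
8 = 2^3·1; (2/65) = +1 since 65 mod 8 = 1, so (8/65) = (+1)^3·(1/65); sign now +1
(1/65) = 1; final value = sign = +1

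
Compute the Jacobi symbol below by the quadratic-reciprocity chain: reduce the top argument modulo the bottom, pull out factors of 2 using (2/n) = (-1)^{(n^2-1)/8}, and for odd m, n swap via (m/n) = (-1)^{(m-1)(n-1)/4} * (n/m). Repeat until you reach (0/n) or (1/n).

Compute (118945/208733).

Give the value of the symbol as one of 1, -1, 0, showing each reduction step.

-1

flip (118945/208733) -> (208733/118945): both odd, 118945 mod 4 = 1, 208733 mod 4 = 1, so the flip contributes +1; sign now +1
(208733/118945): 208733 mod 118945 = 89788, so (208733/118945) = (89788/118945)
factor out 2^2: 89788 = 2^2·22447; with 118945 mod 8 = 1, (2/118945) = +1; sign now +1; continue with (22447/118945)
flip (22447/118945) -> (118945/22447): both odd, 22447 mod 4 = 3, 118945 mod 4 = 1, so the flip contributes +1; sign now +1
(118945/22447): 118945 mod 22447 = 6710, so (118945/22447) = (6710/22447)
factor out 2^1: 6710 = 2^1·3355; with 22447 mod 8 = 7, (2/22447) = +1; sign now +1; continue with (3355/22447)
flip (3355/22447) -> (22447/3355): both odd, 3355 mod 4 = 3, 22447 mod 4 = 3, so the flip contributes -1; sign now -1
(22447/3355): 22447 mod 3355 = 2317, so (22447/3355) = (2317/3355)
flip (2317/3355) -> (3355/2317): both odd, 2317 mod 4 = 1, 3355 mod 4 = 3, so the flip contributes +1; sign now -1
(3355/2317): 3355 mod 2317 = 1038, so (3355/2317) = (1038/2317)
factor out 2^1: 1038 = 2^1·519; with 2317 mod 8 = 5, (2/2317) = -1; sign now +1; continue with (519/2317)
flip (519/2317) -> (2317/519): both odd, 519 mod 4 = 3, 2317 mod 4 = 1, so the flip contributes +1; sign now +1
(2317/519): 2317 mod 519 = 241, so (2317/519) = (241/519)
flip (241/519) -> (519/241): both odd, 241 mod 4 = 1, 519 mod 4 = 3, so the flip contributes +1; sign now +1
(519/241): 519 mod 241 = 37, so (519/241) = (37/241)
flip (37/241) -> (241/37): both odd, 37 mod 4 = 1, 241 mod 4 = 1, so the flip contributes +1; sign now +1
(241/37): 241 mod 37 = 19, so (241/37) = (19/37)
flip (19/37) -> (37/19): both odd, 19 mod 4 = 3, 37 mod 4 = 1, so the flip contributes +1; sign now +1
(37/19): 37 mod 19 = 18, so (37/19) = (18/19)
factor out 2^1: 18 = 2^1·9; with 19 mod 8 = 3, (2/19) = -1; sign now -1; continue with (9/19)
flip (9/19) -> (19/9): both odd, 9 mod 4 = 1, 19 mod 4 = 3, so the flip contributes +1; sign now -1
(19/9): 19 mod 9 = 1, so (19/9) = (1/9)
reached (1/9) = 1, so the symbol is -1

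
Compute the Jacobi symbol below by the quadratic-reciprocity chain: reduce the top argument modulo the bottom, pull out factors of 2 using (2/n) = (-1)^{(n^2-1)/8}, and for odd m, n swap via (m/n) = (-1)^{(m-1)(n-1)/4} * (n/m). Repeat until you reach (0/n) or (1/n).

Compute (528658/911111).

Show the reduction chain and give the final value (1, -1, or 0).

factor out 2^1: 528658 = 2^1·264329; with 911111 mod 8 = 7, (2/911111) = +1; sign now +1; continue with (264329/911111)
flip (264329/911111) -> (911111/264329): both odd, 264329 mod 4 = 1, 911111 mod 4 = 3, so the flip contributes +1; sign now +1
(911111/264329): 911111 mod 264329 = 118124, so (911111/264329) = (118124/264329)
factor out 2^2: 118124 = 2^2·29531; with 264329 mod 8 = 1, (2/264329) = +1; sign now +1; continue with (29531/264329)
flip (29531/264329) -> (264329/29531): both odd, 29531 mod 4 = 3, 264329 mod 4 = 1, so the flip contributes +1; sign now +1
(264329/29531): 264329 mod 29531 = 28081, so (264329/29531) = (28081/29531)
flip (28081/29531) -> (29531/28081): both odd, 28081 mod 4 = 1, 29531 mod 4 = 3, so the flip contributes +1; sign now +1
(29531/28081): 29531 mod 28081 = 1450, so (29531/28081) = (1450/28081)
factor out 2^1: 1450 = 2^1·725; with 28081 mod 8 = 1, (2/28081) = +1; sign now +1; continue with (725/28081)
flip (725/28081) -> (28081/725): both odd, 725 mod 4 = 1, 28081 mod 4 = 1, so the flip contributes +1; sign now +1
(28081/725): 28081 mod 725 = 531, so (28081/725) = (531/725)
flip (531/725) -> (725/531): both odd, 531 mod 4 = 3, 725 mod 4 = 1, so the flip contributes +1; sign now +1
(725/531): 725 mod 531 = 194, so (725/531) = (194/531)
factor out 2^1: 194 = 2^1·97; with 531 mod 8 = 3, (2/531) = -1; sign now -1; continue with (97/531)
flip (97/531) -> (531/97): both odd, 97 mod 4 = 1, 531 mod 4 = 3, so the flip contributes +1; sign now -1
(531/97): 531 mod 97 = 46, so (531/97) = (46/97)
factor out 2^1: 46 = 2^1·23; with 97 mod 8 = 1, (2/97) = +1; sign now -1; continue with (23/97)
flip (23/97) -> (97/23): both odd, 23 mod 4 = 3, 97 mod 4 = 1, so the flip contributes +1; sign now -1
(97/23): 97 mod 23 = 5, so (97/23) = (5/23)
flip (5/23) -> (23/5): both odd, 5 mod 4 = 1, 23 mod 4 = 3, so the flip contributes +1; sign now -1
(23/5): 23 mod 5 = 3, so (23/5) = (3/5)
flip (3/5) -> (5/3): both odd, 3 mod 4 = 3, 5 mod 4 = 1, so the flip contributes +1; sign now -1
(5/3): 5 mod 3 = 2, so (5/3) = (2/3)
factor out 2^1: 2 = 2^1·1; with 3 mod 8 = 3, (2/3) = -1; sign now +1; continue with (1/3)
reached (1/3) = 1, so the symbol is +1

1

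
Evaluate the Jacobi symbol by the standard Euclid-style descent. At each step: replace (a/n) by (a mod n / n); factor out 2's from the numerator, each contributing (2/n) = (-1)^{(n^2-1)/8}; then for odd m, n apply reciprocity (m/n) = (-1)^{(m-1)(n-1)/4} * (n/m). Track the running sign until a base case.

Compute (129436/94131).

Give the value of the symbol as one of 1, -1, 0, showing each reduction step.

1

(129436/94131) = (35305/94131)   [reduce mod 94131]
reciprocity: (35305/94131) = +1·(94131/35305) since 35305 mod 4 = 1, 94131 mod 4 = 3; sign now +1
(94131/35305) = (23521/35305)   [reduce mod 35305]
reciprocity: (23521/35305) = +1·(35305/23521) since 23521 mod 4 = 1, 35305 mod 4 = 1; sign now +1
(35305/23521) = (11784/23521)   [reduce mod 23521]
11784 = 2^3·1473; (2/23521) = +1 since 23521 mod 8 = 1, so (11784/23521) = (+1)^3·(1473/23521); sign now +1
reciprocity: (1473/23521) = +1·(23521/1473) since 1473 mod 4 = 1, 23521 mod 4 = 1; sign now +1
(23521/1473) = (1426/1473)   [reduce mod 1473]
1426 = 2^1·713; (2/1473) = +1 since 1473 mod 8 = 1, so (1426/1473) = (+1)^1·(713/1473); sign now +1
reciprocity: (713/1473) = +1·(1473/713) since 713 mod 4 = 1, 1473 mod 4 = 1; sign now +1
(1473/713) = (47/713)   [reduce mod 713]
reciprocity: (47/713) = +1·(713/47) since 47 mod 4 = 3, 713 mod 4 = 1; sign now +1
(713/47) = (8/47)   [reduce mod 47]
8 = 2^3·1; (2/47) = +1 since 47 mod 8 = 7, so (8/47) = (+1)^3·(1/47); sign now +1
(1/47) = 1; final value = sign = +1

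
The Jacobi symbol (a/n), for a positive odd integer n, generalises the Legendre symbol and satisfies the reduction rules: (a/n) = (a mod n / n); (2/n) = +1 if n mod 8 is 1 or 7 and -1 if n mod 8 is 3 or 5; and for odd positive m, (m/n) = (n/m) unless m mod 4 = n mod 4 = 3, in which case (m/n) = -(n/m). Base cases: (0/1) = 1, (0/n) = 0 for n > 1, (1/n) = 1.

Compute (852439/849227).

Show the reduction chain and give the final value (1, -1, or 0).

-1

(852439/849227) = (3212/849227)   [reduce mod 849227]
3212 = 2^2·803; (2/849227) = -1 since 849227 mod 8 = 3, so (3212/849227) = (-1)^2·(803/849227); sign now +1
reciprocity: (803/849227) = -1·(849227/803) since 803 mod 4 = 3, 849227 mod 4 = 3; sign now -1
(849227/803) = (456/803)   [reduce mod 803]
456 = 2^3·57; (2/803) = -1 since 803 mod 8 = 3, so (456/803) = (-1)^3·(57/803); sign now +1
reciprocity: (57/803) = +1·(803/57) since 57 mod 4 = 1, 803 mod 4 = 3; sign now +1
(803/57) = (5/57)   [reduce mod 57]
reciprocity: (5/57) = +1·(57/5) since 5 mod 4 = 1, 57 mod 4 = 1; sign now +1
(57/5) = (2/5)   [reduce mod 5]
2 = 2^1·1; (2/5) = -1 since 5 mod 8 = 5, so (2/5) = (-1)^1·(1/5); sign now -1
(1/5) = 1; final value = sign = -1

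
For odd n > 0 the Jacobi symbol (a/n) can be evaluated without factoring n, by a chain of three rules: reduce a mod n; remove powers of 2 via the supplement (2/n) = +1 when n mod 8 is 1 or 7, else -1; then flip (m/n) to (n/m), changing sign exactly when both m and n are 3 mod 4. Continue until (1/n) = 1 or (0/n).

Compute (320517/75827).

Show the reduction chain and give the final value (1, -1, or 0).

(320517/75827): 320517 mod 75827 = 17209, so (320517/75827) = (17209/75827)
flip (17209/75827) -> (75827/17209): both odd, 17209 mod 4 = 1, 75827 mod 4 = 3, so the flip contributes +1; sign now +1
(75827/17209): 75827 mod 17209 = 6991, so (75827/17209) = (6991/17209)
flip (6991/17209) -> (17209/6991): both odd, 6991 mod 4 = 3, 17209 mod 4 = 1, so the flip contributes +1; sign now +1
(17209/6991): 17209 mod 6991 = 3227, so (17209/6991) = (3227/6991)
flip (3227/6991) -> (6991/3227): both odd, 3227 mod 4 = 3, 6991 mod 4 = 3, so the flip contributes -1; sign now -1
(6991/3227): 6991 mod 3227 = 537, so (6991/3227) = (537/3227)
flip (537/3227) -> (3227/537): both odd, 537 mod 4 = 1, 3227 mod 4 = 3, so the flip contributes +1; sign now -1
(3227/537): 3227 mod 537 = 5, so (3227/537) = (5/537)
flip (5/537) -> (537/5): both odd, 5 mod 4 = 1, 537 mod 4 = 1, so the flip contributes +1; sign now -1
(537/5): 537 mod 5 = 2, so (537/5) = (2/5)
factor out 2^1: 2 = 2^1·1; with 5 mod 8 = 5, (2/5) = -1; sign now +1; continue with (1/5)
reached (1/5) = 1, so the symbol is +1

1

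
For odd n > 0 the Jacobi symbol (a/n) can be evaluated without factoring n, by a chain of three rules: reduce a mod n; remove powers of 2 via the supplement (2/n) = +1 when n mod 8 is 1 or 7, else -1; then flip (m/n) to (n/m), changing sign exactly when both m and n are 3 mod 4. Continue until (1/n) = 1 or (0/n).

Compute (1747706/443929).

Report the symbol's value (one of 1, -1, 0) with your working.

(1747706/443929) = (415919/443929)   [reduce mod 443929]
reciprocity: (415919/443929) = +1·(443929/415919) since 415919 mod 4 = 3, 443929 mod 4 = 1; sign now +1
(443929/415919) = (28010/415919)   [reduce mod 415919]
28010 = 2^1·14005; (2/415919) = +1 since 415919 mod 8 = 7, so (28010/415919) = (+1)^1·(14005/415919); sign now +1
reciprocity: (14005/415919) = +1·(415919/14005) since 14005 mod 4 = 1, 415919 mod 4 = 3; sign now +1
(415919/14005) = (9774/14005)   [reduce mod 14005]
9774 = 2^1·4887; (2/14005) = -1 since 14005 mod 8 = 5, so (9774/14005) = (-1)^1·(4887/14005); sign now -1
reciprocity: (4887/14005) = +1·(14005/4887) since 4887 mod 4 = 3, 14005 mod 4 = 1; sign now -1
(14005/4887) = (4231/4887)   [reduce mod 4887]
reciprocity: (4231/4887) = -1·(4887/4231) since 4231 mod 4 = 3, 4887 mod 4 = 3; sign now +1
(4887/4231) = (656/4231)   [reduce mod 4231]
656 = 2^4·41; (2/4231) = +1 since 4231 mod 8 = 7, so (656/4231) = (+1)^4·(41/4231); sign now +1
reciprocity: (41/4231) = +1·(4231/41) since 41 mod 4 = 1, 4231 mod 4 = 3; sign now +1
(4231/41) = (8/41)   [reduce mod 41]
8 = 2^3·1; (2/41) = +1 since 41 mod 8 = 1, so (8/41) = (+1)^3·(1/41); sign now +1
(1/41) = 1; final value = sign = +1

1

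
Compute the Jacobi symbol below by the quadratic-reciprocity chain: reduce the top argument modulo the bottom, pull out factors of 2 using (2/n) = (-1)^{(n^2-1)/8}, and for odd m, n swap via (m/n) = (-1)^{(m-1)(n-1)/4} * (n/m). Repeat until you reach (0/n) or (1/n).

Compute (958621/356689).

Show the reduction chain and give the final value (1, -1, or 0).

0

(958621/356689) = (245243/356689)   [reduce mod 356689]
reciprocity: (245243/356689) = +1·(356689/245243) since 245243 mod 4 = 3, 356689 mod 4 = 1; sign now +1
(356689/245243) = (111446/245243)   [reduce mod 245243]
111446 = 2^1·55723; (2/245243) = -1 since 245243 mod 8 = 3, so (111446/245243) = (-1)^1·(55723/245243); sign now -1
reciprocity: (55723/245243) = -1·(245243/55723) since 55723 mod 4 = 3, 245243 mod 4 = 3; sign now +1
(245243/55723) = (22351/55723)   [reduce mod 55723]
reciprocity: (22351/55723) = -1·(55723/22351) since 22351 mod 4 = 3, 55723 mod 4 = 3; sign now -1
(55723/22351) = (11021/22351)   [reduce mod 22351]
reciprocity: (11021/22351) = +1·(22351/11021) since 11021 mod 4 = 1, 22351 mod 4 = 3; sign now -1
(22351/11021) = (309/11021)   [reduce mod 11021]
reciprocity: (309/11021) = +1·(11021/309) since 309 mod 4 = 1, 11021 mod 4 = 1; sign now -1
(11021/309) = (206/309)   [reduce mod 309]
206 = 2^1·103; (2/309) = -1 since 309 mod 8 = 5, so (206/309) = (-1)^1·(103/309); sign now +1
reciprocity: (103/309) = +1·(309/103) since 103 mod 4 = 3, 309 mod 4 = 1; sign now +1
(309/103) = (0/103)   [reduce mod 103]
(0/103) = 0   [gcd(a, n) > 1]; final value = 0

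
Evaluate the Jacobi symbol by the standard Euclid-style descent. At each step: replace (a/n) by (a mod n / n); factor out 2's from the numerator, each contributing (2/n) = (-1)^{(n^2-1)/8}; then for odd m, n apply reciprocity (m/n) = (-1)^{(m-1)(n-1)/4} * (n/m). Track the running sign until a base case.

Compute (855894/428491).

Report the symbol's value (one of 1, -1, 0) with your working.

1

(855894/428491) = (427403/428491)   [reduce mod 428491]
reciprocity: (427403/428491) = -1·(428491/427403) since 427403 mod 4 = 3, 428491 mod 4 = 3; sign now -1
(428491/427403) = (1088/427403)   [reduce mod 427403]
1088 = 2^6·17; (2/427403) = -1 since 427403 mod 8 = 3, so (1088/427403) = (-1)^6·(17/427403); sign now -1
reciprocity: (17/427403) = +1·(427403/17) since 17 mod 4 = 1, 427403 mod 4 = 3; sign now -1
(427403/17) = (6/17)   [reduce mod 17]
6 = 2^1·3; (2/17) = +1 since 17 mod 8 = 1, so (6/17) = (+1)^1·(3/17); sign now -1
reciprocity: (3/17) = +1·(17/3) since 3 mod 4 = 3, 17 mod 4 = 1; sign now -1
(17/3) = (2/3)   [reduce mod 3]
2 = 2^1·1; (2/3) = -1 since 3 mod 8 = 3, so (2/3) = (-1)^1·(1/3); sign now +1
(1/3) = 1; final value = sign = +1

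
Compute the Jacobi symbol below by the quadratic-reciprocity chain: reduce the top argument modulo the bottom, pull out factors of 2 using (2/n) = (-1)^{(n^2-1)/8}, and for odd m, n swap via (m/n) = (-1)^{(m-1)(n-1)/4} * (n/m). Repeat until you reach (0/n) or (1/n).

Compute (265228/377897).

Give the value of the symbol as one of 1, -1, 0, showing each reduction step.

-1

265228 = 2^2·66307; (2/377897) = +1 since 377897 mod 8 = 1, so (265228/377897) = (+1)^2·(66307/377897); sign now +1
reciprocity: (66307/377897) = +1·(377897/66307) since 66307 mod 4 = 3, 377897 mod 4 = 1; sign now +1
(377897/66307) = (46362/66307)   [reduce mod 66307]
46362 = 2^1·23181; (2/66307) = -1 since 66307 mod 8 = 3, so (46362/66307) = (-1)^1·(23181/66307); sign now -1
reciprocity: (23181/66307) = +1·(66307/23181) since 23181 mod 4 = 1, 66307 mod 4 = 3; sign now -1
(66307/23181) = (19945/23181)   [reduce mod 23181]
reciprocity: (19945/23181) = +1·(23181/19945) since 19945 mod 4 = 1, 23181 mod 4 = 1; sign now -1
(23181/19945) = (3236/19945)   [reduce mod 19945]
3236 = 2^2·809; (2/19945) = +1 since 19945 mod 8 = 1, so (3236/19945) = (+1)^2·(809/19945); sign now -1
reciprocity: (809/19945) = +1·(19945/809) since 809 mod 4 = 1, 19945 mod 4 = 1; sign now -1
(19945/809) = (529/809)   [reduce mod 809]
reciprocity: (529/809) = +1·(809/529) since 529 mod 4 = 1, 809 mod 4 = 1; sign now -1
(809/529) = (280/529)   [reduce mod 529]
280 = 2^3·35; (2/529) = +1 since 529 mod 8 = 1, so (280/529) = (+1)^3·(35/529); sign now -1
reciprocity: (35/529) = +1·(529/35) since 35 mod 4 = 3, 529 mod 4 = 1; sign now -1
(529/35) = (4/35)   [reduce mod 35]
4 = 2^2·1; (2/35) = -1 since 35 mod 8 = 3, so (4/35) = (-1)^2·(1/35); sign now -1
(1/35) = 1; final value = sign = -1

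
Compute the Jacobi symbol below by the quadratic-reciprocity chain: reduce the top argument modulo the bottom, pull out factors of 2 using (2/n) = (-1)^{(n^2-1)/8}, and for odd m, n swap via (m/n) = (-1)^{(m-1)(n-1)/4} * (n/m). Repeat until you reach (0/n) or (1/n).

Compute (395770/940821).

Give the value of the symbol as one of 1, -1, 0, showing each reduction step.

1

factor out 2^1: 395770 = 2^1·197885; with 940821 mod 8 = 5, (2/940821) = -1; sign now -1; continue with (197885/940821)
flip (197885/940821) -> (940821/197885): both odd, 197885 mod 4 = 1, 940821 mod 4 = 1, so the flip contributes +1; sign now -1
(940821/197885): 940821 mod 197885 = 149281, so (940821/197885) = (149281/197885)
flip (149281/197885) -> (197885/149281): both odd, 149281 mod 4 = 1, 197885 mod 4 = 1, so the flip contributes +1; sign now -1
(197885/149281): 197885 mod 149281 = 48604, so (197885/149281) = (48604/149281)
factor out 2^2: 48604 = 2^2·12151; with 149281 mod 8 = 1, (2/149281) = +1; sign now -1; continue with (12151/149281)
flip (12151/149281) -> (149281/12151): both odd, 12151 mod 4 = 3, 149281 mod 4 = 1, so the flip contributes +1; sign now -1
(149281/12151): 149281 mod 12151 = 3469, so (149281/12151) = (3469/12151)
flip (3469/12151) -> (12151/3469): both odd, 3469 mod 4 = 1, 12151 mod 4 = 3, so the flip contributes +1; sign now -1
(12151/3469): 12151 mod 3469 = 1744, so (12151/3469) = (1744/3469)
factor out 2^4: 1744 = 2^4·109; with 3469 mod 8 = 5, (2/3469) = -1; sign now -1; continue with (109/3469)
flip (109/3469) -> (3469/109): both odd, 109 mod 4 = 1, 3469 mod 4 = 1, so the flip contributes +1; sign now -1
(3469/109): 3469 mod 109 = 90, so (3469/109) = (90/109)
factor out 2^1: 90 = 2^1·45; with 109 mod 8 = 5, (2/109) = -1; sign now +1; continue with (45/109)
flip (45/109) -> (109/45): both odd, 45 mod 4 = 1, 109 mod 4 = 1, so the flip contributes +1; sign now +1
(109/45): 109 mod 45 = 19, so (109/45) = (19/45)
flip (19/45) -> (45/19): both odd, 19 mod 4 = 3, 45 mod 4 = 1, so the flip contributes +1; sign now +1
(45/19): 45 mod 19 = 7, so (45/19) = (7/19)
flip (7/19) -> (19/7): both odd, 7 mod 4 = 3, 19 mod 4 = 3, so the flip contributes -1; sign now -1
(19/7): 19 mod 7 = 5, so (19/7) = (5/7)
flip (5/7) -> (7/5): both odd, 5 mod 4 = 1, 7 mod 4 = 3, so the flip contributes +1; sign now -1
(7/5): 7 mod 5 = 2, so (7/5) = (2/5)
factor out 2^1: 2 = 2^1·1; with 5 mod 8 = 5, (2/5) = -1; sign now +1; continue with (1/5)
reached (1/5) = 1, so the symbol is +1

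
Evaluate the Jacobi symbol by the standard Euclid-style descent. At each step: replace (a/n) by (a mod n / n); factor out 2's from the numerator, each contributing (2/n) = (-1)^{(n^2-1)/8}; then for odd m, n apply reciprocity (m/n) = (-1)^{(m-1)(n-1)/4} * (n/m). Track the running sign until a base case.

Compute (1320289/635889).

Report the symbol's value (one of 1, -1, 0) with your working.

1

(1320289/635889) = (48511/635889)   [reduce mod 635889]
reciprocity: (48511/635889) = +1·(635889/48511) since 48511 mod 4 = 3, 635889 mod 4 = 1; sign now +1
(635889/48511) = (5246/48511)   [reduce mod 48511]
5246 = 2^1·2623; (2/48511) = +1 since 48511 mod 8 = 7, so (5246/48511) = (+1)^1·(2623/48511); sign now +1
reciprocity: (2623/48511) = -1·(48511/2623) since 2623 mod 4 = 3, 48511 mod 4 = 3; sign now -1
(48511/2623) = (1297/2623)   [reduce mod 2623]
reciprocity: (1297/2623) = +1·(2623/1297) since 1297 mod 4 = 1, 2623 mod 4 = 3; sign now -1
(2623/1297) = (29/1297)   [reduce mod 1297]
reciprocity: (29/1297) = +1·(1297/29) since 29 mod 4 = 1, 1297 mod 4 = 1; sign now -1
(1297/29) = (21/29)   [reduce mod 29]
reciprocity: (21/29) = +1·(29/21) since 21 mod 4 = 1, 29 mod 4 = 1; sign now -1
(29/21) = (8/21)   [reduce mod 21]
8 = 2^3·1; (2/21) = -1 since 21 mod 8 = 5, so (8/21) = (-1)^3·(1/21); sign now +1
(1/21) = 1; final value = sign = +1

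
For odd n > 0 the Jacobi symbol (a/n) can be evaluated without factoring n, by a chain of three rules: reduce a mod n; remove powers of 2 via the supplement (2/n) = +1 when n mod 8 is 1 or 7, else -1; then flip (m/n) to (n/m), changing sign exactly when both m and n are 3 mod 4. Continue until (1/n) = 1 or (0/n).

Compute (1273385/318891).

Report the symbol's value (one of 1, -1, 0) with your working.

-1

(1273385/318891): 1273385 mod 318891 = 316712, so (1273385/318891) = (316712/318891)
factor out 2^3: 316712 = 2^3·39589; with 318891 mod 8 = 3, (2/318891) = -1; sign now -1; continue with (39589/318891)
flip (39589/318891) -> (318891/39589): both odd, 39589 mod 4 = 1, 318891 mod 4 = 3, so the flip contributes +1; sign now -1
(318891/39589): 318891 mod 39589 = 2179, so (318891/39589) = (2179/39589)
flip (2179/39589) -> (39589/2179): both odd, 2179 mod 4 = 3, 39589 mod 4 = 1, so the flip contributes +1; sign now -1
(39589/2179): 39589 mod 2179 = 367, so (39589/2179) = (367/2179)
flip (367/2179) -> (2179/367): both odd, 367 mod 4 = 3, 2179 mod 4 = 3, so the flip contributes -1; sign now +1
(2179/367): 2179 mod 367 = 344, so (2179/367) = (344/367)
factor out 2^3: 344 = 2^3·43; with 367 mod 8 = 7, (2/367) = +1; sign now +1; continue with (43/367)
flip (43/367) -> (367/43): both odd, 43 mod 4 = 3, 367 mod 4 = 3, so the flip contributes -1; sign now -1
(367/43): 367 mod 43 = 23, so (367/43) = (23/43)
flip (23/43) -> (43/23): both odd, 23 mod 4 = 3, 43 mod 4 = 3, so the flip contributes -1; sign now +1
(43/23): 43 mod 23 = 20, so (43/23) = (20/23)
factor out 2^2: 20 = 2^2·5; with 23 mod 8 = 7, (2/23) = +1; sign now +1; continue with (5/23)
flip (5/23) -> (23/5): both odd, 5 mod 4 = 1, 23 mod 4 = 3, so the flip contributes +1; sign now +1
(23/5): 23 mod 5 = 3, so (23/5) = (3/5)
flip (3/5) -> (5/3): both odd, 3 mod 4 = 3, 5 mod 4 = 1, so the flip contributes +1; sign now +1
(5/3): 5 mod 3 = 2, so (5/3) = (2/3)
factor out 2^1: 2 = 2^1·1; with 3 mod 8 = 3, (2/3) = -1; sign now -1; continue with (1/3)
reached (1/3) = 1, so the symbol is -1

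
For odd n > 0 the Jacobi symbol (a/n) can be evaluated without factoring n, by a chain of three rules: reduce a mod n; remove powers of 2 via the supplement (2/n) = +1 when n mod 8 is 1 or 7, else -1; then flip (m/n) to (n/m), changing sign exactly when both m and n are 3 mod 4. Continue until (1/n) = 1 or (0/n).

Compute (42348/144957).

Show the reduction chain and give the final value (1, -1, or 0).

0

42348 = 2^2·10587; (2/144957) = -1 since 144957 mod 8 = 5, so (42348/144957) = (-1)^2·(10587/144957); sign now +1
reciprocity: (10587/144957) = +1·(144957/10587) since 10587 mod 4 = 3, 144957 mod 4 = 1; sign now +1
(144957/10587) = (7326/10587)   [reduce mod 10587]
7326 = 2^1·3663; (2/10587) = -1 since 10587 mod 8 = 3, so (7326/10587) = (-1)^1·(3663/10587); sign now -1
reciprocity: (3663/10587) = -1·(10587/3663) since 3663 mod 4 = 3, 10587 mod 4 = 3; sign now +1
(10587/3663) = (3261/3663)   [reduce mod 3663]
reciprocity: (3261/3663) = +1·(3663/3261) since 3261 mod 4 = 1, 3663 mod 4 = 3; sign now +1
(3663/3261) = (402/3261)   [reduce mod 3261]
402 = 2^1·201; (2/3261) = -1 since 3261 mod 8 = 5, so (402/3261) = (-1)^1·(201/3261); sign now -1
reciprocity: (201/3261) = +1·(3261/201) since 201 mod 4 = 1, 3261 mod 4 = 1; sign now -1
(3261/201) = (45/201)   [reduce mod 201]
reciprocity: (45/201) = +1·(201/45) since 45 mod 4 = 1, 201 mod 4 = 1; sign now -1
(201/45) = (21/45)   [reduce mod 45]
reciprocity: (21/45) = +1·(45/21) since 21 mod 4 = 1, 45 mod 4 = 1; sign now -1
(45/21) = (3/21)   [reduce mod 21]
reciprocity: (3/21) = +1·(21/3) since 3 mod 4 = 3, 21 mod 4 = 1; sign now -1
(21/3) = (0/3)   [reduce mod 3]
(0/3) = 0   [gcd(a, n) > 1]; final value = 0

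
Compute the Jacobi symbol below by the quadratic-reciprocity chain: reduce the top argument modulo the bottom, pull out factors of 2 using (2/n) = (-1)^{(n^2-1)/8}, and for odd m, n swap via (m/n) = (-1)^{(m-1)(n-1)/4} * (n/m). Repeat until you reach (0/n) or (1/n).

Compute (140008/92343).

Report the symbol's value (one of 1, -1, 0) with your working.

(140008/92343) = (47665/92343)   [reduce mod 92343]
reciprocity: (47665/92343) = +1·(92343/47665) since 47665 mod 4 = 1, 92343 mod 4 = 3; sign now +1
(92343/47665) = (44678/47665)   [reduce mod 47665]
44678 = 2^1·22339; (2/47665) = +1 since 47665 mod 8 = 1, so (44678/47665) = (+1)^1·(22339/47665); sign now +1
reciprocity: (22339/47665) = +1·(47665/22339) since 22339 mod 4 = 3, 47665 mod 4 = 1; sign now +1
(47665/22339) = (2987/22339)   [reduce mod 22339]
reciprocity: (2987/22339) = -1·(22339/2987) since 2987 mod 4 = 3, 22339 mod 4 = 3; sign now -1
(22339/2987) = (1430/2987)   [reduce mod 2987]
1430 = 2^1·715; (2/2987) = -1 since 2987 mod 8 = 3, so (1430/2987) = (-1)^1·(715/2987); sign now +1
reciprocity: (715/2987) = -1·(2987/715) since 715 mod 4 = 3, 2987 mod 4 = 3; sign now -1
(2987/715) = (127/715)   [reduce mod 715]
reciprocity: (127/715) = -1·(715/127) since 127 mod 4 = 3, 715 mod 4 = 3; sign now +1
(715/127) = (80/127)   [reduce mod 127]
80 = 2^4·5; (2/127) = +1 since 127 mod 8 = 7, so (80/127) = (+1)^4·(5/127); sign now +1
reciprocity: (5/127) = +1·(127/5) since 5 mod 4 = 1, 127 mod 4 = 3; sign now +1
(127/5) = (2/5)   [reduce mod 5]
2 = 2^1·1; (2/5) = -1 since 5 mod 8 = 5, so (2/5) = (-1)^1·(1/5); sign now -1
(1/5) = 1; final value = sign = -1

-1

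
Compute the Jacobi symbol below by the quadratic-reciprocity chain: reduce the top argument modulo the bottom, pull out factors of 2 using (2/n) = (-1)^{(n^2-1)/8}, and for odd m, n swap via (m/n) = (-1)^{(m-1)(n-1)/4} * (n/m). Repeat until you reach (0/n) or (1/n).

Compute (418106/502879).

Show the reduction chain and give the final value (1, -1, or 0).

0

418106 = 2^1·209053; (2/502879) = +1 since 502879 mod 8 = 7, so (418106/502879) = (+1)^1·(209053/502879); sign now +1
reciprocity: (209053/502879) = +1·(502879/209053) since 209053 mod 4 = 1, 502879 mod 4 = 3; sign now +1
(502879/209053) = (84773/209053)   [reduce mod 209053]
reciprocity: (84773/209053) = +1·(209053/84773) since 84773 mod 4 = 1, 209053 mod 4 = 1; sign now +1
(209053/84773) = (39507/84773)   [reduce mod 84773]
reciprocity: (39507/84773) = +1·(84773/39507) since 39507 mod 4 = 3, 84773 mod 4 = 1; sign now +1
(84773/39507) = (5759/39507)   [reduce mod 39507]
reciprocity: (5759/39507) = -1·(39507/5759) since 5759 mod 4 = 3, 39507 mod 4 = 3; sign now -1
(39507/5759) = (4953/5759)   [reduce mod 5759]
reciprocity: (4953/5759) = +1·(5759/4953) since 4953 mod 4 = 1, 5759 mod 4 = 3; sign now -1
(5759/4953) = (806/4953)   [reduce mod 4953]
806 = 2^1·403; (2/4953) = +1 since 4953 mod 8 = 1, so (806/4953) = (+1)^1·(403/4953); sign now -1
reciprocity: (403/4953) = +1·(4953/403) since 403 mod 4 = 3, 4953 mod 4 = 1; sign now -1
(4953/403) = (117/403)   [reduce mod 403]
reciprocity: (117/403) = +1·(403/117) since 117 mod 4 = 1, 403 mod 4 = 3; sign now -1
(403/117) = (52/117)   [reduce mod 117]
52 = 2^2·13; (2/117) = -1 since 117 mod 8 = 5, so (52/117) = (-1)^2·(13/117); sign now -1
reciprocity: (13/117) = +1·(117/13) since 13 mod 4 = 1, 117 mod 4 = 1; sign now -1
(117/13) = (0/13)   [reduce mod 13]
(0/13) = 0   [gcd(a, n) > 1]; final value = 0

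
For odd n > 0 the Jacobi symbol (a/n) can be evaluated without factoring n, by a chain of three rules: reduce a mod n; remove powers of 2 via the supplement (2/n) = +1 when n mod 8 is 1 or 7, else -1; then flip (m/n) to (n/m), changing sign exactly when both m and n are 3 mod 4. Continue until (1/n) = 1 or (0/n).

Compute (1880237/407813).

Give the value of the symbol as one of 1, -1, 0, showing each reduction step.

(1880237/407813) = (248985/407813)   [reduce mod 407813]
reciprocity: (248985/407813) = +1·(407813/248985) since 248985 mod 4 = 1, 407813 mod 4 = 1; sign now +1
(407813/248985) = (158828/248985)   [reduce mod 248985]
158828 = 2^2·39707; (2/248985) = +1 since 248985 mod 8 = 1, so (158828/248985) = (+1)^2·(39707/248985); sign now +1
reciprocity: (39707/248985) = +1·(248985/39707) since 39707 mod 4 = 3, 248985 mod 4 = 1; sign now +1
(248985/39707) = (10743/39707)   [reduce mod 39707]
reciprocity: (10743/39707) = -1·(39707/10743) since 10743 mod 4 = 3, 39707 mod 4 = 3; sign now -1
(39707/10743) = (7478/10743)   [reduce mod 10743]
7478 = 2^1·3739; (2/10743) = +1 since 10743 mod 8 = 7, so (7478/10743) = (+1)^1·(3739/10743); sign now -1
reciprocity: (3739/10743) = -1·(10743/3739) since 3739 mod 4 = 3, 10743 mod 4 = 3; sign now +1
(10743/3739) = (3265/3739)   [reduce mod 3739]
reciprocity: (3265/3739) = +1·(3739/3265) since 3265 mod 4 = 1, 3739 mod 4 = 3; sign now +1
(3739/3265) = (474/3265)   [reduce mod 3265]
474 = 2^1·237; (2/3265) = +1 since 3265 mod 8 = 1, so (474/3265) = (+1)^1·(237/3265); sign now +1
reciprocity: (237/3265) = +1·(3265/237) since 237 mod 4 = 1, 3265 mod 4 = 1; sign now +1
(3265/237) = (184/237)   [reduce mod 237]
184 = 2^3·23; (2/237) = -1 since 237 mod 8 = 5, so (184/237) = (-1)^3·(23/237); sign now -1
reciprocity: (23/237) = +1·(237/23) since 23 mod 4 = 3, 237 mod 4 = 1; sign now -1
(237/23) = (7/23)   [reduce mod 23]
reciprocity: (7/23) = -1·(23/7) since 7 mod 4 = 3, 23 mod 4 = 3; sign now +1
(23/7) = (2/7)   [reduce mod 7]
2 = 2^1·1; (2/7) = +1 since 7 mod 8 = 7, so (2/7) = (+1)^1·(1/7); sign now +1
(1/7) = 1; final value = sign = +1

1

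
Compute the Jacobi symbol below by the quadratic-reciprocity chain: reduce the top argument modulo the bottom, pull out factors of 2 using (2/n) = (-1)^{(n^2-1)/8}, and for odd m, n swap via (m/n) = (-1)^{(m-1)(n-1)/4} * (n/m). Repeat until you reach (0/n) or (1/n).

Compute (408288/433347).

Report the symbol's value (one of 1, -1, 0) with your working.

0

factor out 2^5: 408288 = 2^5·12759; with 433347 mod 8 = 3, (2/433347) = -1; sign now -1; continue with (12759/433347)
flip (12759/433347) -> (433347/12759): both odd, 12759 mod 4 = 3, 433347 mod 4 = 3, so the flip contributes -1; sign now +1
(433347/12759): 433347 mod 12759 = 12300, so (433347/12759) = (12300/12759)
factor out 2^2: 12300 = 2^2·3075; with 12759 mod 8 = 7, (2/12759) = +1; sign now +1; continue with (3075/12759)
flip (3075/12759) -> (12759/3075): both odd, 3075 mod 4 = 3, 12759 mod 4 = 3, so the flip contributes -1; sign now -1
(12759/3075): 12759 mod 3075 = 459, so (12759/3075) = (459/3075)
flip (459/3075) -> (3075/459): both odd, 459 mod 4 = 3, 3075 mod 4 = 3, so the flip contributes -1; sign now +1
(3075/459): 3075 mod 459 = 321, so (3075/459) = (321/459)
flip (321/459) -> (459/321): both odd, 321 mod 4 = 1, 459 mod 4 = 3, so the flip contributes +1; sign now +1
(459/321): 459 mod 321 = 138, so (459/321) = (138/321)
factor out 2^1: 138 = 2^1·69; with 321 mod 8 = 1, (2/321) = +1; sign now +1; continue with (69/321)
flip (69/321) -> (321/69): both odd, 69 mod 4 = 1, 321 mod 4 = 1, so the flip contributes +1; sign now +1
(321/69): 321 mod 69 = 45, so (321/69) = (45/69)
flip (45/69) -> (69/45): both odd, 45 mod 4 = 1, 69 mod 4 = 1, so the flip contributes +1; sign now +1
(69/45): 69 mod 45 = 24, so (69/45) = (24/45)
factor out 2^3: 24 = 2^3·3; with 45 mod 8 = 5, (2/45) = -1; sign now -1; continue with (3/45)
flip (3/45) -> (45/3): both odd, 3 mod 4 = 3, 45 mod 4 = 1, so the flip contributes +1; sign now -1
(45/3): 45 mod 3 = 0, so (45/3) = (0/3)
reached (0/3); gcd(a, n) > 1, so (0/3) = 0 and the symbol is 0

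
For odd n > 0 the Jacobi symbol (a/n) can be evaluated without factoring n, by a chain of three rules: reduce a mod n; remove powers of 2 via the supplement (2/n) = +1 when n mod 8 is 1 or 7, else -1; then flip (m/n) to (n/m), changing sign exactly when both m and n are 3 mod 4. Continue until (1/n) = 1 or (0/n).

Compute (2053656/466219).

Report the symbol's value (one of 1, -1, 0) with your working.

1

(2053656/466219) = (188780/466219)   [reduce mod 466219]
188780 = 2^2·47195; (2/466219) = -1 since 466219 mod 8 = 3, so (188780/466219) = (-1)^2·(47195/466219); sign now +1
reciprocity: (47195/466219) = -1·(466219/47195) since 47195 mod 4 = 3, 466219 mod 4 = 3; sign now -1
(466219/47195) = (41464/47195)   [reduce mod 47195]
41464 = 2^3·5183; (2/47195) = -1 since 47195 mod 8 = 3, so (41464/47195) = (-1)^3·(5183/47195); sign now +1
reciprocity: (5183/47195) = -1·(47195/5183) since 5183 mod 4 = 3, 47195 mod 4 = 3; sign now -1
(47195/5183) = (548/5183)   [reduce mod 5183]
548 = 2^2·137; (2/5183) = +1 since 5183 mod 8 = 7, so (548/5183) = (+1)^2·(137/5183); sign now -1
reciprocity: (137/5183) = +1·(5183/137) since 137 mod 4 = 1, 5183 mod 4 = 3; sign now -1
(5183/137) = (114/137)   [reduce mod 137]
114 = 2^1·57; (2/137) = +1 since 137 mod 8 = 1, so (114/137) = (+1)^1·(57/137); sign now -1
reciprocity: (57/137) = +1·(137/57) since 57 mod 4 = 1, 137 mod 4 = 1; sign now -1
(137/57) = (23/57)   [reduce mod 57]
reciprocity: (23/57) = +1·(57/23) since 23 mod 4 = 3, 57 mod 4 = 1; sign now -1
(57/23) = (11/23)   [reduce mod 23]
reciprocity: (11/23) = -1·(23/11) since 11 mod 4 = 3, 23 mod 4 = 3; sign now +1
(23/11) = (1/11)   [reduce mod 11]
(1/11) = 1; final value = sign = +1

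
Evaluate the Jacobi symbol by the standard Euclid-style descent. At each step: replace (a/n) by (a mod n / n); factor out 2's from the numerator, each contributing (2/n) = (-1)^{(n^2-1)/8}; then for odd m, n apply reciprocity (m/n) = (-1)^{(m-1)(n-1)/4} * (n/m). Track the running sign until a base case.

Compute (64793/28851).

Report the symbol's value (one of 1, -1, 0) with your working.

-1

(64793/28851): 64793 mod 28851 = 7091, so (64793/28851) = (7091/28851)
flip (7091/28851) -> (28851/7091): both odd, 7091 mod 4 = 3, 28851 mod 4 = 3, so the flip contributes -1; sign now -1
(28851/7091): 28851 mod 7091 = 487, so (28851/7091) = (487/7091)
flip (487/7091) -> (7091/487): both odd, 487 mod 4 = 3, 7091 mod 4 = 3, so the flip contributes -1; sign now +1
(7091/487): 7091 mod 487 = 273, so (7091/487) = (273/487)
flip (273/487) -> (487/273): both odd, 273 mod 4 = 1, 487 mod 4 = 3, so the flip contributes +1; sign now +1
(487/273): 487 mod 273 = 214, so (487/273) = (214/273)
factor out 2^1: 214 = 2^1·107; with 273 mod 8 = 1, (2/273) = +1; sign now +1; continue with (107/273)
flip (107/273) -> (273/107): both odd, 107 mod 4 = 3, 273 mod 4 = 1, so the flip contributes +1; sign now +1
(273/107): 273 mod 107 = 59, so (273/107) = (59/107)
flip (59/107) -> (107/59): both odd, 59 mod 4 = 3, 107 mod 4 = 3, so the flip contributes -1; sign now -1
(107/59): 107 mod 59 = 48, so (107/59) = (48/59)
factor out 2^4: 48 = 2^4·3; with 59 mod 8 = 3, (2/59) = -1; sign now -1; continue with (3/59)
flip (3/59) -> (59/3): both odd, 3 mod 4 = 3, 59 mod 4 = 3, so the flip contributes -1; sign now +1
(59/3): 59 mod 3 = 2, so (59/3) = (2/3)
factor out 2^1: 2 = 2^1·1; with 3 mod 8 = 3, (2/3) = -1; sign now -1; continue with (1/3)
reached (1/3) = 1, so the symbol is -1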